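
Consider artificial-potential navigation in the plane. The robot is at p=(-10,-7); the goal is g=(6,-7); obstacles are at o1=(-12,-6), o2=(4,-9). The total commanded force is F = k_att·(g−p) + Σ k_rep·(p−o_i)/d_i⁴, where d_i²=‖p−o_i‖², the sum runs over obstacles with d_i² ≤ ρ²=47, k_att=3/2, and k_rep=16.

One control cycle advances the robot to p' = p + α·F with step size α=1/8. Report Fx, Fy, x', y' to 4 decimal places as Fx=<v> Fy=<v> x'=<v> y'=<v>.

Fx=25.2800 Fy=-0.6400 x'=-6.8400 y'=-7.0800

F_att = 3/2·(g−p) = 3/2·(16,0) = (24.0000,0.0000)
o1: d²=5 ≤ ρ²=47; F_rep = 16·(2,-1)/5² = (1.2800,-0.6400)
o2: d²=200 > ρ²=47 → inactive
F = F_att + ΣF_rep = (25.2800,-0.6400)
p' = p + 1/8·F = (-6.8400,-7.0800)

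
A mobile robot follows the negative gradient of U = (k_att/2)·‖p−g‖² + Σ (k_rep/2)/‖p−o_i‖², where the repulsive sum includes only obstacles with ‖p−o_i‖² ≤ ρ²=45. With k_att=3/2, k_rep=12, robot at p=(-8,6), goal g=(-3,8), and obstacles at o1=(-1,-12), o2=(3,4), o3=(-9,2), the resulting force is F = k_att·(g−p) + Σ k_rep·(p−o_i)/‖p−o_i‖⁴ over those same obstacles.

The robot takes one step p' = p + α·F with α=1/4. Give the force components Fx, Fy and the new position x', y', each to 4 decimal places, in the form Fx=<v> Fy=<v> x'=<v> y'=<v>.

F_att = 3/2·(g−p) = 3/2·(5,2) = (7.5000,3.0000)
o1: d²=373 > ρ²=45 → inactive
o2: d²=125 > ρ²=45 → inactive
o3: d²=17 ≤ ρ²=45; F_rep = 12·(1,4)/17² = (0.0415,0.1661)
F = F_att + ΣF_rep = (7.5415,3.1661)
p' = p + 1/4·F = (-6.1146,6.7915)

Fx=7.5415 Fy=3.1661 x'=-6.1146 y'=6.7915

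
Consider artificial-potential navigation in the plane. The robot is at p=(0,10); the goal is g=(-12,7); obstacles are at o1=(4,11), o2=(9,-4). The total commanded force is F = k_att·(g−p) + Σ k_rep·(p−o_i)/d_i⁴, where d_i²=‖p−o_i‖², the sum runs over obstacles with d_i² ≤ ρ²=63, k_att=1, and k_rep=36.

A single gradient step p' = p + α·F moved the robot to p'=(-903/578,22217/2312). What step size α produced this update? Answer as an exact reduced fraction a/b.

α = 1/8

F_att = 1·(g−p) = 1·(-12,-3) = (-12.0000,-3.0000)
o1: d²=17 ≤ ρ²=63; F_rep = 36·(-4,-1)/17² = (-0.4983,-0.1246)
o2: d²=277 > ρ²=63 → inactive
F = F_att + ΣF_rep = (-12.4983,-3.1246)
Δp = p'−p = (-1.5623,-0.3906); α = Δx/Fx = (-903/578) / (-3612/289) = 1/8
check: Δy/Fy = (-903/2312) / (-903/289) = 1/8 ✓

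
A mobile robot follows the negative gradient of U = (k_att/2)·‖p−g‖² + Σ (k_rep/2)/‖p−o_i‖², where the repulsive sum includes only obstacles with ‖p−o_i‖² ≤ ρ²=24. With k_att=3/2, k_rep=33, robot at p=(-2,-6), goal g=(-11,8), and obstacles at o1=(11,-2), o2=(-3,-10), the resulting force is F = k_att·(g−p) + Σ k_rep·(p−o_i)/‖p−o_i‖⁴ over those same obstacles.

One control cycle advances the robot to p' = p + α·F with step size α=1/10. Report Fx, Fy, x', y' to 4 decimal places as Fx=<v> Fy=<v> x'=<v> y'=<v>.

F_att = 3/2·(g−p) = 3/2·(-9,14) = (-13.5000,21.0000)
o1: d²=185 > ρ²=24 → inactive
o2: d²=17 ≤ ρ²=24; F_rep = 33·(1,4)/17² = (0.1142,0.4567)
F = F_att + ΣF_rep = (-13.3858,21.4567)
p' = p + 1/10·F = (-3.3386,-3.8543)

Fx=-13.3858 Fy=21.4567 x'=-3.3386 y'=-3.8543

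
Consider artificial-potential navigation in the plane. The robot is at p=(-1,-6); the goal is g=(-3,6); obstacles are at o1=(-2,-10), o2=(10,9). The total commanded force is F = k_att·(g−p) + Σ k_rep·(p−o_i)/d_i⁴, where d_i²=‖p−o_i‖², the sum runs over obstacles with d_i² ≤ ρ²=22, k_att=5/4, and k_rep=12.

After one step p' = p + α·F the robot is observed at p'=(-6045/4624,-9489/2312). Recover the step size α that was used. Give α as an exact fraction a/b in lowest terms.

α = 1/8

F_att = 5/4·(g−p) = 5/4·(-2,12) = (-2.5000,15.0000)
o1: d²=17 ≤ ρ²=22; F_rep = 12·(1,4)/17² = (0.0415,0.1661)
o2: d²=346 > ρ²=22 → inactive
F = F_att + ΣF_rep = (-2.4585,15.1661)
Δp = p'−p = (-0.3073,1.8958); α = Δx/Fx = (-1421/4624) / (-1421/578) = 1/8
check: Δy/Fy = (4383/2312) / (4383/289) = 1/8 ✓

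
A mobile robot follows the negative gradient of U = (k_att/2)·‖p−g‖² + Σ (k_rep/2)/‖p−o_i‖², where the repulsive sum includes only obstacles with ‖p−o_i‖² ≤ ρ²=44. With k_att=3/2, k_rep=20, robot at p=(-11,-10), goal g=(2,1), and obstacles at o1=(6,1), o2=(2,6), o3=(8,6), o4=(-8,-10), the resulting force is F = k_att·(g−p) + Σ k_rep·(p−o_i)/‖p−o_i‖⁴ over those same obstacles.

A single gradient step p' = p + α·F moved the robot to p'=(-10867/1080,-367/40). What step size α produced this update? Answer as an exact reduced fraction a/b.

α = 1/20

F_att = 3/2·(g−p) = 3/2·(13,11) = (19.5000,16.5000)
o1: d²=410 > ρ²=44 → inactive
o2: d²=425 > ρ²=44 → inactive
o3: d²=617 > ρ²=44 → inactive
o4: d²=9 ≤ ρ²=44; F_rep = 20·(-3,0)/9² = (-0.7407,0.0000)
F = F_att + ΣF_rep = (18.7593,16.5000)
Δp = p'−p = (0.9380,0.8250); α = Δx/Fx = (1013/1080) / (1013/54) = 1/20
check: Δy/Fy = (33/40) / (33/2) = 1/20 ✓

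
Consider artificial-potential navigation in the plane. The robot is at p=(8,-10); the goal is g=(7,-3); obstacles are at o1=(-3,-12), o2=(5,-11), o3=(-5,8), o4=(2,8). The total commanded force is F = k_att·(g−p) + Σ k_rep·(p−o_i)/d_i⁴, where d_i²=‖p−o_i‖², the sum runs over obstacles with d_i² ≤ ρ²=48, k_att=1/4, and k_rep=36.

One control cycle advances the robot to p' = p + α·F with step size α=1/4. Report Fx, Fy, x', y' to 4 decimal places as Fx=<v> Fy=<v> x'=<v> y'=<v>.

F_att = 1/4·(g−p) = 1/4·(-1,7) = (-0.2500,1.7500)
o1: d²=125 > ρ²=48 → inactive
o2: d²=10 ≤ ρ²=48; F_rep = 36·(3,1)/10² = (1.0800,0.3600)
o3: d²=493 > ρ²=48 → inactive
o4: d²=360 > ρ²=48 → inactive
F = F_att + ΣF_rep = (0.8300,2.1100)
p' = p + 1/4·F = (8.2075,-9.4725)

Fx=0.8300 Fy=2.1100 x'=8.2075 y'=-9.4725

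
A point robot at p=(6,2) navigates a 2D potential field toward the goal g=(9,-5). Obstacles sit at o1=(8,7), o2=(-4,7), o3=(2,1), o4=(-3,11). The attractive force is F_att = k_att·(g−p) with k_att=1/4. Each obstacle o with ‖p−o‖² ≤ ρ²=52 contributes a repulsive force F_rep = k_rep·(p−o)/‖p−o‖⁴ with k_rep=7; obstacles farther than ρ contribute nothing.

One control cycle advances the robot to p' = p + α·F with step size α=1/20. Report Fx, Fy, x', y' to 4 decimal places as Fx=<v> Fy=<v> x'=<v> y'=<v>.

Fx=0.8302 Fy=-1.7674 x'=6.0415 y'=1.9116

F_att = 1/4·(g−p) = 1/4·(3,-7) = (0.7500,-1.7500)
o1: d²=29 ≤ ρ²=52; F_rep = 7·(-2,-5)/29² = (-0.0166,-0.0416)
o2: d²=125 > ρ²=52 → inactive
o3: d²=17 ≤ ρ²=52; F_rep = 7·(4,1)/17² = (0.0969,0.0242)
o4: d²=162 > ρ²=52 → inactive
F = F_att + ΣF_rep = (0.8302,-1.7674)
p' = p + 1/20·F = (6.0415,1.9116)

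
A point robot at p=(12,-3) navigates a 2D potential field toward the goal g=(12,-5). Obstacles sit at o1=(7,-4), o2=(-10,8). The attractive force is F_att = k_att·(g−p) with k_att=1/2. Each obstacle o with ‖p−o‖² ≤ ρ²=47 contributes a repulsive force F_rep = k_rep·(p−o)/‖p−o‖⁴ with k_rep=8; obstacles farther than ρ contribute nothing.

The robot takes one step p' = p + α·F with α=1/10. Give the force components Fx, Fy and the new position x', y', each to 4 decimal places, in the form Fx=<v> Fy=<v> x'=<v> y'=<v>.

Fx=0.0592 Fy=-0.9882 x'=12.0059 y'=-3.0988

F_att = 1/2·(g−p) = 1/2·(0,-2) = (0.0000,-1.0000)
o1: d²=26 ≤ ρ²=47; F_rep = 8·(5,1)/26² = (0.0592,0.0118)
o2: d²=605 > ρ²=47 → inactive
F = F_att + ΣF_rep = (0.0592,-0.9882)
p' = p + 1/10·F = (12.0059,-3.0988)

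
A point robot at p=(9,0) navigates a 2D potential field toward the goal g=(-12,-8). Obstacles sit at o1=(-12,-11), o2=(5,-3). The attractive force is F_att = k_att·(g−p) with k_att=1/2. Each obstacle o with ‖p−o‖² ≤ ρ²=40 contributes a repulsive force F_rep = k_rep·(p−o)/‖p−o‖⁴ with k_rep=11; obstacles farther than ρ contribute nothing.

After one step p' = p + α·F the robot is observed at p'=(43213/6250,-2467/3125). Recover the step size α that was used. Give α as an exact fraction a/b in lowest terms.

α = 1/5

F_att = 1/2·(g−p) = 1/2·(-21,-8) = (-10.5000,-4.0000)
o1: d²=562 > ρ²=40 → inactive
o2: d²=25 ≤ ρ²=40; F_rep = 11·(4,3)/25² = (0.0704,0.0528)
F = F_att + ΣF_rep = (-10.4296,-3.9472)
Δp = p'−p = (-2.0859,-0.7894); α = Δx/Fx = (-13037/6250) / (-13037/1250) = 1/5
check: Δy/Fy = (-2467/3125) / (-2467/625) = 1/5 ✓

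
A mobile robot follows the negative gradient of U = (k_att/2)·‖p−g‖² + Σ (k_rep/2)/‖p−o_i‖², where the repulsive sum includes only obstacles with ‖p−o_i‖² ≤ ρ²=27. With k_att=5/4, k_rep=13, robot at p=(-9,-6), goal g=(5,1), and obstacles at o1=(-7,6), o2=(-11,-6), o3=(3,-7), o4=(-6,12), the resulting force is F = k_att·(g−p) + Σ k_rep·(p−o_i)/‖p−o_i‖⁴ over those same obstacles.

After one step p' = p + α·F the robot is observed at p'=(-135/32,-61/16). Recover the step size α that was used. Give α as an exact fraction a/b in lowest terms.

F_att = 5/4·(g−p) = 5/4·(14,7) = (17.5000,8.7500)
o1: d²=148 > ρ²=27 → inactive
o2: d²=4 ≤ ρ²=27; F_rep = 13·(2,0)/4² = (1.6250,0.0000)
o3: d²=145 > ρ²=27 → inactive
o4: d²=333 > ρ²=27 → inactive
F = F_att + ΣF_rep = (19.1250,8.7500)
Δp = p'−p = (4.7812,2.1875); α = Δx/Fx = (153/32) / (153/8) = 1/4
check: Δy/Fy = (35/16) / (35/4) = 1/4 ✓

α = 1/4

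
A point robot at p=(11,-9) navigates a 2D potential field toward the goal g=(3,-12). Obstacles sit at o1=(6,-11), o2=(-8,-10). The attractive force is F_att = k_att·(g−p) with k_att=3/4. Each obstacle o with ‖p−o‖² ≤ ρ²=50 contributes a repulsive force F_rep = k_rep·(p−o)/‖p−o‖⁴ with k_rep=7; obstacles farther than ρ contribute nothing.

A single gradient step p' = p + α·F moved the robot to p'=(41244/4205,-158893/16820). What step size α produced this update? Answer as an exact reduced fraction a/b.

F_att = 3/4·(g−p) = 3/4·(-8,-3) = (-6.0000,-2.2500)
o1: d²=29 ≤ ρ²=50; F_rep = 7·(5,2)/29² = (0.0416,0.0166)
o2: d²=362 > ρ²=50 → inactive
F = F_att + ΣF_rep = (-5.9584,-2.2334)
Δp = p'−p = (-1.1917,-0.4467); α = Δx/Fx = (-5011/4205) / (-5011/841) = 1/5
check: Δy/Fy = (-7513/16820) / (-7513/3364) = 1/5 ✓

α = 1/5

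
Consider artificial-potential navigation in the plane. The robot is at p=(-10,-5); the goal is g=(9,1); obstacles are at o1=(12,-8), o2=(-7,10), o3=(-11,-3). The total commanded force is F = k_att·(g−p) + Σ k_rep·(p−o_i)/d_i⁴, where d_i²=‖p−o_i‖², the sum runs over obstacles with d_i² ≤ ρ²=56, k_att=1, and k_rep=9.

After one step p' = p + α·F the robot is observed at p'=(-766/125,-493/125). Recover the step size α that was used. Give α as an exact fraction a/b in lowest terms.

α = 1/5

F_att = 1·(g−p) = 1·(19,6) = (19.0000,6.0000)
o1: d²=493 > ρ²=56 → inactive
o2: d²=234 > ρ²=56 → inactive
o3: d²=5 ≤ ρ²=56; F_rep = 9·(1,-2)/5² = (0.3600,-0.7200)
F = F_att + ΣF_rep = (19.3600,5.2800)
Δp = p'−p = (3.8720,1.0560); α = Δx/Fx = (484/125) / (484/25) = 1/5
check: Δy/Fy = (132/125) / (132/25) = 1/5 ✓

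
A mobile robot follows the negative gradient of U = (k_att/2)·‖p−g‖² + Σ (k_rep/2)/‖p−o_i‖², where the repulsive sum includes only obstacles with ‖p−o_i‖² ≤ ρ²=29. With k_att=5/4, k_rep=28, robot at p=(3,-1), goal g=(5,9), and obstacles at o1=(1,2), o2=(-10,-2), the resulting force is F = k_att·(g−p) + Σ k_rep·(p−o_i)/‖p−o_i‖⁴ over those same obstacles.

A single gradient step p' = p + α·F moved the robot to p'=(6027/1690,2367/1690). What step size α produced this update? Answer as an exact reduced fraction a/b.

F_att = 5/4·(g−p) = 5/4·(2,10) = (2.5000,12.5000)
o1: d²=13 ≤ ρ²=29; F_rep = 28·(2,-3)/13² = (0.3314,-0.4970)
o2: d²=170 > ρ²=29 → inactive
F = F_att + ΣF_rep = (2.8314,12.0030)
Δp = p'−p = (0.5663,2.4006); α = Δx/Fx = (957/1690) / (957/338) = 1/5
check: Δy/Fy = (4057/1690) / (4057/338) = 1/5 ✓

α = 1/5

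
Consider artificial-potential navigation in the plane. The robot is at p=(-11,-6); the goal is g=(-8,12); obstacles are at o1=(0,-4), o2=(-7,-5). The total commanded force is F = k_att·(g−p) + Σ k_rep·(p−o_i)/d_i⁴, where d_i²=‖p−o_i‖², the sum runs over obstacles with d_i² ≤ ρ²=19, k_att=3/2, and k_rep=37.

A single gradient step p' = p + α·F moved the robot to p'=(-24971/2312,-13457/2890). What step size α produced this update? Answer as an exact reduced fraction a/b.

F_att = 3/2·(g−p) = 3/2·(3,18) = (4.5000,27.0000)
o1: d²=125 > ρ²=19 → inactive
o2: d²=17 ≤ ρ²=19; F_rep = 37·(-4,-1)/17² = (-0.5121,-0.1280)
F = F_att + ΣF_rep = (3.9879,26.8720)
Δp = p'−p = (0.1994,1.3436); α = Δx/Fx = (461/2312) / (2305/578) = 1/20
check: Δy/Fy = (3883/2890) / (7766/289) = 1/20 ✓

α = 1/20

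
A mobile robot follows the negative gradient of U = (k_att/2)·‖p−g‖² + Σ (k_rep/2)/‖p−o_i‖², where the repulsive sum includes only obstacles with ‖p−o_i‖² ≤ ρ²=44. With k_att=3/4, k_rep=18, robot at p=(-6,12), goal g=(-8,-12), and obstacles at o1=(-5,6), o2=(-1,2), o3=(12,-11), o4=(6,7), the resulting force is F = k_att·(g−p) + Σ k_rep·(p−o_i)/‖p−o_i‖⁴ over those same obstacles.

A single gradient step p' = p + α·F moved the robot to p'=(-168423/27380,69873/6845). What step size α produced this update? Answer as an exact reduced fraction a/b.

α = 1/10

F_att = 3/4·(g−p) = 3/4·(-2,-24) = (-1.5000,-18.0000)
o1: d²=37 ≤ ρ²=44; F_rep = 18·(-1,6)/37² = (-0.0131,0.0789)
o2: d²=125 > ρ²=44 → inactive
o3: d²=853 > ρ²=44 → inactive
o4: d²=169 > ρ²=44 → inactive
F = F_att + ΣF_rep = (-1.5131,-17.9211)
Δp = p'−p = (-0.1513,-1.7921); α = Δx/Fx = (-4143/27380) / (-4143/2738) = 1/10
check: Δy/Fy = (-12267/6845) / (-24534/1369) = 1/10 ✓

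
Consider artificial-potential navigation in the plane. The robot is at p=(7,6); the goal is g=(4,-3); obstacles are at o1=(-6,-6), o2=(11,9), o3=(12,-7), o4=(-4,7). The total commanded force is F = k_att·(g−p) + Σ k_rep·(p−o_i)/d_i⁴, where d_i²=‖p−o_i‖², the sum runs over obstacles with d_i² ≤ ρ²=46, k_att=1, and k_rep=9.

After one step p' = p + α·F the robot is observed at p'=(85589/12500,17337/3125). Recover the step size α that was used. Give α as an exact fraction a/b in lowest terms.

α = 1/20

F_att = 1·(g−p) = 1·(-3,-9) = (-3.0000,-9.0000)
o1: d²=313 > ρ²=46 → inactive
o2: d²=25 ≤ ρ²=46; F_rep = 9·(-4,-3)/25² = (-0.0576,-0.0432)
o3: d²=194 > ρ²=46 → inactive
o4: d²=122 > ρ²=46 → inactive
F = F_att + ΣF_rep = (-3.0576,-9.0432)
Δp = p'−p = (-0.1529,-0.4522); α = Δx/Fx = (-1911/12500) / (-1911/625) = 1/20
check: Δy/Fy = (-1413/3125) / (-5652/625) = 1/20 ✓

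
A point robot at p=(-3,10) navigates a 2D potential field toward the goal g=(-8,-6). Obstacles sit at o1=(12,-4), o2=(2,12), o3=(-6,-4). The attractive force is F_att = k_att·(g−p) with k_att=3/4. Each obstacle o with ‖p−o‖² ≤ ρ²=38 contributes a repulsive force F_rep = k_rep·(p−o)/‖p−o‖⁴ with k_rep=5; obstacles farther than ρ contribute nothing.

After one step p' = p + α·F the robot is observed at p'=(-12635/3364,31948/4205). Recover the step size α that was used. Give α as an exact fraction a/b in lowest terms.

α = 1/5

F_att = 3/4·(g−p) = 3/4·(-5,-16) = (-3.7500,-12.0000)
o1: d²=421 > ρ²=38 → inactive
o2: d²=29 ≤ ρ²=38; F_rep = 5·(-5,-2)/29² = (-0.0297,-0.0119)
o3: d²=205 > ρ²=38 → inactive
F = F_att + ΣF_rep = (-3.7797,-12.0119)
Δp = p'−p = (-0.7559,-2.4024); α = Δx/Fx = (-2543/3364) / (-12715/3364) = 1/5
check: Δy/Fy = (-10102/4205) / (-10102/841) = 1/5 ✓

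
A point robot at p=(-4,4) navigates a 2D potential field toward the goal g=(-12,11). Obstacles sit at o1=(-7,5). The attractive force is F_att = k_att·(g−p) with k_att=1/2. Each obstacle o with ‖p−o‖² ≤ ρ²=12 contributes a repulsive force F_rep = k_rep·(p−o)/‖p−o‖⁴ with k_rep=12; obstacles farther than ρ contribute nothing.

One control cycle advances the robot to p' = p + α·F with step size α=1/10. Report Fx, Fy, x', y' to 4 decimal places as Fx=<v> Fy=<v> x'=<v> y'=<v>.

Fx=-3.6400 Fy=3.3800 x'=-4.3640 y'=4.3380

F_att = 1/2·(g−p) = 1/2·(-8,7) = (-4.0000,3.5000)
o1: d²=10 ≤ ρ²=12; F_rep = 12·(3,-1)/10² = (0.3600,-0.1200)
F = F_att + ΣF_rep = (-3.6400,3.3800)
p' = p + 1/10·F = (-4.3640,4.3380)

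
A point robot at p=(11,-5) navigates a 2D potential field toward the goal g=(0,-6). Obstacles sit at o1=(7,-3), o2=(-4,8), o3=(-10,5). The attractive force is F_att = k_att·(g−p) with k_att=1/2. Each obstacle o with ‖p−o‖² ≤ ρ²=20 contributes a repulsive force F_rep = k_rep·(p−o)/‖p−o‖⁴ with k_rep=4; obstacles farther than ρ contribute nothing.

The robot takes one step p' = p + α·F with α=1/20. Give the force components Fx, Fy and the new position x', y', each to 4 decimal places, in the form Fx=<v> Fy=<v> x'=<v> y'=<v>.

Fx=-5.4600 Fy=-0.5200 x'=10.7270 y'=-5.0260

F_att = 1/2·(g−p) = 1/2·(-11,-1) = (-5.5000,-0.5000)
o1: d²=20 ≤ ρ²=20; F_rep = 4·(4,-2)/20² = (0.0400,-0.0200)
o2: d²=394 > ρ²=20 → inactive
o3: d²=541 > ρ²=20 → inactive
F = F_att + ΣF_rep = (-5.4600,-0.5200)
p' = p + 1/20·F = (10.7270,-5.0260)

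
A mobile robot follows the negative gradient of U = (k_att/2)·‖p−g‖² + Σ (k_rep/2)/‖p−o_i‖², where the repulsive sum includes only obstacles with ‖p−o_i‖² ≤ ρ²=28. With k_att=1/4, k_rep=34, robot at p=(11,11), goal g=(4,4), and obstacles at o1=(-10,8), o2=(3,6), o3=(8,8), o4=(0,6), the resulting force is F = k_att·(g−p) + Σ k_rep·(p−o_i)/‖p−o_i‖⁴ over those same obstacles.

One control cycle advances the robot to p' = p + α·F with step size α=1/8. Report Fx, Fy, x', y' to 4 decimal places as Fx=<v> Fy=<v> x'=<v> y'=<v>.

Fx=-1.4352 Fy=-1.4352 x'=10.8206 y'=10.8206

F_att = 1/4·(g−p) = 1/4·(-7,-7) = (-1.7500,-1.7500)
o1: d²=450 > ρ²=28 → inactive
o2: d²=89 > ρ²=28 → inactive
o3: d²=18 ≤ ρ²=28; F_rep = 34·(3,3)/18² = (0.3148,0.3148)
o4: d²=146 > ρ²=28 → inactive
F = F_att + ΣF_rep = (-1.4352,-1.4352)
p' = p + 1/8·F = (10.8206,10.8206)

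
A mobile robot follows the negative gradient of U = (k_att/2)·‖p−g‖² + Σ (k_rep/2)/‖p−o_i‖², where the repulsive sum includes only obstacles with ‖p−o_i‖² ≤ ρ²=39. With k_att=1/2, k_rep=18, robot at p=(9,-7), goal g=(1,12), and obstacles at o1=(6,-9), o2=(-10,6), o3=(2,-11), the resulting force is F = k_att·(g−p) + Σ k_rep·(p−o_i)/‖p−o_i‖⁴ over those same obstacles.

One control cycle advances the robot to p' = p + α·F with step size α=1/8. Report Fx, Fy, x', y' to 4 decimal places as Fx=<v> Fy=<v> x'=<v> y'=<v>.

F_att = 1/2·(g−p) = 1/2·(-8,19) = (-4.0000,9.5000)
o1: d²=13 ≤ ρ²=39; F_rep = 18·(3,2)/13² = (0.3195,0.2130)
o2: d²=530 > ρ²=39 → inactive
o3: d²=65 > ρ²=39 → inactive
F = F_att + ΣF_rep = (-3.6805,9.7130)
p' = p + 1/8·F = (8.5399,-5.7859)

Fx=-3.6805 Fy=9.7130 x'=8.5399 y'=-5.7859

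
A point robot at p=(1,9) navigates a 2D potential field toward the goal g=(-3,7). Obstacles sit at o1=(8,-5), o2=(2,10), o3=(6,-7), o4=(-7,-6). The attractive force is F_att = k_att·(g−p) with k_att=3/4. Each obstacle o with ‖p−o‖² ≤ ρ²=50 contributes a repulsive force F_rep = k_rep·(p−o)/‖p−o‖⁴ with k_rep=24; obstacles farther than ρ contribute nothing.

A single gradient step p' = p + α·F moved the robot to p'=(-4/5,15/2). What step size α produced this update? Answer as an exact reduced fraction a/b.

α = 1/5

F_att = 3/4·(g−p) = 3/4·(-4,-2) = (-3.0000,-1.5000)
o1: d²=245 > ρ²=50 → inactive
o2: d²=2 ≤ ρ²=50; F_rep = 24·(-1,-1)/2² = (-6.0000,-6.0000)
o3: d²=281 > ρ²=50 → inactive
o4: d²=289 > ρ²=50 → inactive
F = F_att + ΣF_rep = (-9.0000,-7.5000)
Δp = p'−p = (-1.8000,-1.5000); α = Δx/Fx = (-9/5) / (-9) = 1/5
check: Δy/Fy = (-3/2) / (-15/2) = 1/5 ✓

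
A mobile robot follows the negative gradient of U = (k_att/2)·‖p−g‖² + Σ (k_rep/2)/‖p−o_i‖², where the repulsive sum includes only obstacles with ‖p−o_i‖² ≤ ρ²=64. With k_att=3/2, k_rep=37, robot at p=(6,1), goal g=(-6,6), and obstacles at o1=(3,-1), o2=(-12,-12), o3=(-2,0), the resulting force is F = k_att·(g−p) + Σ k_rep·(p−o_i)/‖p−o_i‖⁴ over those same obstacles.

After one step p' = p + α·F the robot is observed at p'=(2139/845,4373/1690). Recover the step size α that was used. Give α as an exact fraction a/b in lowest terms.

α = 1/5

F_att = 3/2·(g−p) = 3/2·(-12,5) = (-18.0000,7.5000)
o1: d²=13 ≤ ρ²=64; F_rep = 37·(3,2)/13² = (0.6568,0.4379)
o2: d²=493 > ρ²=64 → inactive
o3: d²=65 > ρ²=64 → inactive
F = F_att + ΣF_rep = (-17.3432,7.9379)
Δp = p'−p = (-3.4686,1.5876); α = Δx/Fx = (-2931/845) / (-2931/169) = 1/5
check: Δy/Fy = (2683/1690) / (2683/338) = 1/5 ✓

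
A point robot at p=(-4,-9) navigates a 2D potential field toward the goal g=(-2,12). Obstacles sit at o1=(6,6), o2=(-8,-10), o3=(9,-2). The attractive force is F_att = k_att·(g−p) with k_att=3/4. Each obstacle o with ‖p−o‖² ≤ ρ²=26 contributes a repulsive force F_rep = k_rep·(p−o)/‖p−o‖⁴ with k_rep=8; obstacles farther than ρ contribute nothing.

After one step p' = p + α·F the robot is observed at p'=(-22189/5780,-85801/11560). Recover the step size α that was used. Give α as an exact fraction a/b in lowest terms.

F_att = 3/4·(g−p) = 3/4·(2,21) = (1.5000,15.7500)
o1: d²=325 > ρ²=26 → inactive
o2: d²=17 ≤ ρ²=26; F_rep = 8·(4,1)/17² = (0.1107,0.0277)
o3: d²=218 > ρ²=26 → inactive
F = F_att + ΣF_rep = (1.6107,15.7777)
Δp = p'−p = (0.1611,1.5778); α = Δx/Fx = (931/5780) / (931/578) = 1/10
check: Δy/Fy = (18239/11560) / (18239/1156) = 1/10 ✓

α = 1/10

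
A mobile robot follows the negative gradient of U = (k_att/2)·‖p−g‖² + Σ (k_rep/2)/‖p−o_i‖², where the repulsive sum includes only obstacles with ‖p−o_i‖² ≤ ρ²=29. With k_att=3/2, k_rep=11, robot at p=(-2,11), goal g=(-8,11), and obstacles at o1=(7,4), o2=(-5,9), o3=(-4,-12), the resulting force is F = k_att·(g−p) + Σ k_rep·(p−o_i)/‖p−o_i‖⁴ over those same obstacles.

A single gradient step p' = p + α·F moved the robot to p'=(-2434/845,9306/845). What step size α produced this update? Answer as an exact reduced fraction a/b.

F_att = 3/2·(g−p) = 3/2·(-6,0) = (-9.0000,0.0000)
o1: d²=130 > ρ²=29 → inactive
o2: d²=13 ≤ ρ²=29; F_rep = 11·(3,2)/13² = (0.1953,0.1302)
o3: d²=533 > ρ²=29 → inactive
F = F_att + ΣF_rep = (-8.8047,0.1302)
Δp = p'−p = (-0.8805,0.0130); α = Δx/Fx = (-744/845) / (-1488/169) = 1/10
check: Δy/Fy = (11/845) / (22/169) = 1/10 ✓

α = 1/10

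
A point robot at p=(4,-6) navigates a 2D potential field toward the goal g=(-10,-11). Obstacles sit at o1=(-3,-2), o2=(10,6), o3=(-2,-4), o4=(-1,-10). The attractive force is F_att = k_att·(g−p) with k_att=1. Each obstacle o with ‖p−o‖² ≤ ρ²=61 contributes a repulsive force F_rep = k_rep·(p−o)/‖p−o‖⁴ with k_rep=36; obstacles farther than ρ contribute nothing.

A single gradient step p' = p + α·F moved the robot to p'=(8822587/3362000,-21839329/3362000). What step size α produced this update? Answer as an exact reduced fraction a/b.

F_att = 1·(g−p) = 1·(-14,-5) = (-14.0000,-5.0000)
o1: d²=65 > ρ²=61 → inactive
o2: d²=180 > ρ²=61 → inactive
o3: d²=40 ≤ ρ²=61; F_rep = 36·(6,-2)/40² = (0.1350,-0.0450)
o4: d²=41 ≤ ρ²=61; F_rep = 36·(5,4)/41² = (0.1071,0.0857)
F = F_att + ΣF_rep = (-13.7579,-4.9593)
Δp = p'−p = (-1.3758,-0.4959); α = Δx/Fx = (-4625413/3362000) / (-4625413/336200) = 1/10
check: Δy/Fy = (-1667329/3362000) / (-1667329/336200) = 1/10 ✓

α = 1/10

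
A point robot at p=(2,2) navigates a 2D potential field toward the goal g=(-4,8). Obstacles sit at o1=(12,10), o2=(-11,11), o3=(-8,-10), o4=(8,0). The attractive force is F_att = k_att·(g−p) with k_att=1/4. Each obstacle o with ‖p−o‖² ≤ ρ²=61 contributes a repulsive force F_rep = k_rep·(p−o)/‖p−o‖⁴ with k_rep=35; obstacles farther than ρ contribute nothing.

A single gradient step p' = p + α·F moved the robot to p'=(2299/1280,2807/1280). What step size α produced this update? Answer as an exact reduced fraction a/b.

F_att = 1/4·(g−p) = 1/4·(-6,6) = (-1.5000,1.5000)
o1: d²=164 > ρ²=61 → inactive
o2: d²=250 > ρ²=61 → inactive
o3: d²=244 > ρ²=61 → inactive
o4: d²=40 ≤ ρ²=61; F_rep = 35·(-6,2)/40² = (-0.1313,0.0437)
F = F_att + ΣF_rep = (-1.6313,1.5437)
Δp = p'−p = (-0.2039,0.1930); α = Δx/Fx = (-261/1280) / (-261/160) = 1/8
check: Δy/Fy = (247/1280) / (247/160) = 1/8 ✓

α = 1/8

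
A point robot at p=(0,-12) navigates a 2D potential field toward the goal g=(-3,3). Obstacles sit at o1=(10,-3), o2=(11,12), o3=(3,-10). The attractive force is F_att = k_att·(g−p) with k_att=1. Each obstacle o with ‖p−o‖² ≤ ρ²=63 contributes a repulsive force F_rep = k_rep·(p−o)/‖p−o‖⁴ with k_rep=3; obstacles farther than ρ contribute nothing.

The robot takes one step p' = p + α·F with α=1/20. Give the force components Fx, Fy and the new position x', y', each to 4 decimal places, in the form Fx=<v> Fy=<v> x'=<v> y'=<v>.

Fx=-3.0533 Fy=14.9645 x'=-0.1527 y'=-11.2518

F_att = 1·(g−p) = 1·(-3,15) = (-3.0000,15.0000)
o1: d²=181 > ρ²=63 → inactive
o2: d²=697 > ρ²=63 → inactive
o3: d²=13 ≤ ρ²=63; F_rep = 3·(-3,-2)/13² = (-0.0533,-0.0355)
F = F_att + ΣF_rep = (-3.0533,14.9645)
p' = p + 1/20·F = (-0.1527,-11.2518)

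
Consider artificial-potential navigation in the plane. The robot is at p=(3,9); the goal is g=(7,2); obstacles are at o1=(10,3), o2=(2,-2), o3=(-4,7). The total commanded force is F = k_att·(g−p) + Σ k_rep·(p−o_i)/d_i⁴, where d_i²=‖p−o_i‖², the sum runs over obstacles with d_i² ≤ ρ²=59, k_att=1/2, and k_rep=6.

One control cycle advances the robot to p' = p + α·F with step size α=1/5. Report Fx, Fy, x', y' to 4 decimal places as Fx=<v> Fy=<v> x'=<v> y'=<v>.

Fx=2.0150 Fy=-3.4957 x'=3.4030 y'=8.3009

F_att = 1/2·(g−p) = 1/2·(4,-7) = (2.0000,-3.5000)
o1: d²=85 > ρ²=59 → inactive
o2: d²=122 > ρ²=59 → inactive
o3: d²=53 ≤ ρ²=59; F_rep = 6·(7,2)/53² = (0.0150,0.0043)
F = F_att + ΣF_rep = (2.0150,-3.4957)
p' = p + 1/5·F = (3.4030,8.3009)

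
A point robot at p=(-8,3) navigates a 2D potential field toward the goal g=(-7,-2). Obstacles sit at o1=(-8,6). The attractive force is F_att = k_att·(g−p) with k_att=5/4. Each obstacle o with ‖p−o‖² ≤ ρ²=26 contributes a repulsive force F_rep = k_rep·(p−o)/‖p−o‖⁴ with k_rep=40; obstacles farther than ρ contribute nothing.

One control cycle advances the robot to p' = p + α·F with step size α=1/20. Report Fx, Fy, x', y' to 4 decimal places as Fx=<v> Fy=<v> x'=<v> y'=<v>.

F_att = 5/4·(g−p) = 5/4·(1,-5) = (1.2500,-6.2500)
o1: d²=9 ≤ ρ²=26; F_rep = 40·(0,-3)/9² = (0.0000,-1.4815)
F = F_att + ΣF_rep = (1.2500,-7.7315)
p' = p + 1/20·F = (-7.9375,2.6134)

Fx=1.2500 Fy=-7.7315 x'=-7.9375 y'=2.6134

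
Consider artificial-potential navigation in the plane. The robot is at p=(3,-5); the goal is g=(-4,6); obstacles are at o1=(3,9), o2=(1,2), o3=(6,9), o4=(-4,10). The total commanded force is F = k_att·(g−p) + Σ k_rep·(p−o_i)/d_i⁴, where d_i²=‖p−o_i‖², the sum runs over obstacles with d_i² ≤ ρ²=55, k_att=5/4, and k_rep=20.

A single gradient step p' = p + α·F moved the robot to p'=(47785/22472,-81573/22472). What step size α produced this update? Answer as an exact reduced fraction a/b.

α = 1/10

F_att = 5/4·(g−p) = 5/4·(-7,11) = (-8.7500,13.7500)
o1: d²=196 > ρ²=55 → inactive
o2: d²=53 ≤ ρ²=55; F_rep = 20·(2,-7)/53² = (0.0142,-0.0498)
o3: d²=205 > ρ²=55 → inactive
o4: d²=274 > ρ²=55 → inactive
F = F_att + ΣF_rep = (-8.7358,13.7002)
Δp = p'−p = (-0.8736,1.3700); α = Δx/Fx = (-19631/22472) / (-98155/11236) = 1/10
check: Δy/Fy = (30787/22472) / (153935/11236) = 1/10 ✓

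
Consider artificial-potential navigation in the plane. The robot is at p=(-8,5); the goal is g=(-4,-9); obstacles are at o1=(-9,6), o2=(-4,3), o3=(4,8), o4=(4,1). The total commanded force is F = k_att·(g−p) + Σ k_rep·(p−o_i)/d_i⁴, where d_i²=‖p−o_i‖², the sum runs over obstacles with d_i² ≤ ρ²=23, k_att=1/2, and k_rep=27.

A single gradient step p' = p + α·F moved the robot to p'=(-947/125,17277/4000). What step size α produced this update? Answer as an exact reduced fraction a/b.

α = 1/20

F_att = 1/2·(g−p) = 1/2·(4,-14) = (2.0000,-7.0000)
o1: d²=2 ≤ ρ²=23; F_rep = 27·(1,-1)/2² = (6.7500,-6.7500)
o2: d²=20 ≤ ρ²=23; F_rep = 27·(-4,2)/20² = (-0.2700,0.1350)
o3: d²=153 > ρ²=23 → inactive
o4: d²=160 > ρ²=23 → inactive
F = F_att + ΣF_rep = (8.4800,-13.6150)
Δp = p'−p = (0.4240,-0.6807); α = Δx/Fx = (53/125) / (212/25) = 1/20
check: Δy/Fy = (-2723/4000) / (-2723/200) = 1/20 ✓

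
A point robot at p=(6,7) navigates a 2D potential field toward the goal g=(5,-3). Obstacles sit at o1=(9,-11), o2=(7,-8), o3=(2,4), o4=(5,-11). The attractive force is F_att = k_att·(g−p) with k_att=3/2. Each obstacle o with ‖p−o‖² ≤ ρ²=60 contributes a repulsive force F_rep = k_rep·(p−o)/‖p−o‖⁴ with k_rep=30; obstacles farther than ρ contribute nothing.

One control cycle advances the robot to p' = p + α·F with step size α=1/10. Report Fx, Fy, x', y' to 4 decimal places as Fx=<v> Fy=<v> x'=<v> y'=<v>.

Fx=-1.3080 Fy=-14.8560 x'=5.8692 y'=5.5144

F_att = 3/2·(g−p) = 3/2·(-1,-10) = (-1.5000,-15.0000)
o1: d²=333 > ρ²=60 → inactive
o2: d²=226 > ρ²=60 → inactive
o3: d²=25 ≤ ρ²=60; F_rep = 30·(4,3)/25² = (0.1920,0.1440)
o4: d²=325 > ρ²=60 → inactive
F = F_att + ΣF_rep = (-1.3080,-14.8560)
p' = p + 1/10·F = (5.8692,5.5144)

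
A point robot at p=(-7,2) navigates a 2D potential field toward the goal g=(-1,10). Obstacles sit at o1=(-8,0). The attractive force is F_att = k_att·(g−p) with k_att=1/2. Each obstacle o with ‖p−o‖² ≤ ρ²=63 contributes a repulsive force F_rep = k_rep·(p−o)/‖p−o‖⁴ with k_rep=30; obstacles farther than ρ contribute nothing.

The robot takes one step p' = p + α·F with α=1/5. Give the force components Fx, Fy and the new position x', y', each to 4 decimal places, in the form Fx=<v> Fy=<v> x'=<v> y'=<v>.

Fx=4.2000 Fy=6.4000 x'=-6.1600 y'=3.2800

F_att = 1/2·(g−p) = 1/2·(6,8) = (3.0000,4.0000)
o1: d²=5 ≤ ρ²=63; F_rep = 30·(1,2)/5² = (1.2000,2.4000)
F = F_att + ΣF_rep = (4.2000,6.4000)
p' = p + 1/5·F = (-6.1600,3.2800)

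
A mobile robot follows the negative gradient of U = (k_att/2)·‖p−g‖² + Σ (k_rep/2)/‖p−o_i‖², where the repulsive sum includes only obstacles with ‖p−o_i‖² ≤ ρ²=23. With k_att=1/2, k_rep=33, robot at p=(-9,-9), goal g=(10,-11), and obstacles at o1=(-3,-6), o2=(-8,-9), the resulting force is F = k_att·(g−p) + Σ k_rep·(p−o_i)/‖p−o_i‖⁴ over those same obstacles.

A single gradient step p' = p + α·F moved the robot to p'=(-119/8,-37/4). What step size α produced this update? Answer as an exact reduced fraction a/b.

α = 1/4

F_att = 1/2·(g−p) = 1/2·(19,-2) = (9.5000,-1.0000)
o1: d²=45 > ρ²=23 → inactive
o2: d²=1 ≤ ρ²=23; F_rep = 33·(-1,0)/1² = (-33.0000,0.0000)
F = F_att + ΣF_rep = (-23.5000,-1.0000)
Δp = p'−p = (-5.8750,-0.2500); α = Δx/Fx = (-47/8) / (-47/2) = 1/4
check: Δy/Fy = (-1/4) / (-1) = 1/4 ✓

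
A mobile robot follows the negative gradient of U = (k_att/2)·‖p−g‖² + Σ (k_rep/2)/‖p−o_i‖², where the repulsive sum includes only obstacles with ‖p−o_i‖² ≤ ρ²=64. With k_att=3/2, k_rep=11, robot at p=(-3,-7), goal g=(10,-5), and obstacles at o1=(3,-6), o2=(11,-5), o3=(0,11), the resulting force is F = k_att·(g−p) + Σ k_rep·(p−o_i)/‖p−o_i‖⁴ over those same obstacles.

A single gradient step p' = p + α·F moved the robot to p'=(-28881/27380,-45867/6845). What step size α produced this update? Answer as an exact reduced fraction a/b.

F_att = 3/2·(g−p) = 3/2·(13,2) = (19.5000,3.0000)
o1: d²=37 ≤ ρ²=64; F_rep = 11·(-6,-1)/37² = (-0.0482,-0.0080)
o2: d²=200 > ρ²=64 → inactive
o3: d²=333 > ρ²=64 → inactive
F = F_att + ΣF_rep = (19.4518,2.9920)
Δp = p'−p = (1.9452,0.2992); α = Δx/Fx = (53259/27380) / (53259/2738) = 1/10
check: Δy/Fy = (2048/6845) / (4096/1369) = 1/10 ✓

α = 1/10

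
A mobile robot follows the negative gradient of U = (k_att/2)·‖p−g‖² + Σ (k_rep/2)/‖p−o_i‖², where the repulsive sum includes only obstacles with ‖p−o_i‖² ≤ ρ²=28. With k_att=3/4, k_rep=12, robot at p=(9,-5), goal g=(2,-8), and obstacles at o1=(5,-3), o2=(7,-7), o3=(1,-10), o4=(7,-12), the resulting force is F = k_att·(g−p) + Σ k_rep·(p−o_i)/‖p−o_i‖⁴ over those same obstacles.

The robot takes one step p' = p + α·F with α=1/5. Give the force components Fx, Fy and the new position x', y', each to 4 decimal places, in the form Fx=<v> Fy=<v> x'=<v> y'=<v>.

Fx=-4.7550 Fy=-1.9350 x'=8.0490 y'=-5.3870

F_att = 3/4·(g−p) = 3/4·(-7,-3) = (-5.2500,-2.2500)
o1: d²=20 ≤ ρ²=28; F_rep = 12·(4,-2)/20² = (0.1200,-0.0600)
o2: d²=8 ≤ ρ²=28; F_rep = 12·(2,2)/8² = (0.3750,0.3750)
o3: d²=89 > ρ²=28 → inactive
o4: d²=53 > ρ²=28 → inactive
F = F_att + ΣF_rep = (-4.7550,-1.9350)
p' = p + 1/5·F = (8.0490,-5.3870)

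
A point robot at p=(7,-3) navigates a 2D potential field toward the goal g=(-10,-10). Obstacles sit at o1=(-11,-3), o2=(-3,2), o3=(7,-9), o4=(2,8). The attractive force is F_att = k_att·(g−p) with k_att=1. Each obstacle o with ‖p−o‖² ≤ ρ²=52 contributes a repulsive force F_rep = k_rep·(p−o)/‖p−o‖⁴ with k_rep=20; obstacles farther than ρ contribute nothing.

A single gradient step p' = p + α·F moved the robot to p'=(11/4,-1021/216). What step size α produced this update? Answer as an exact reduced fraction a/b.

F_att = 1·(g−p) = 1·(-17,-7) = (-17.0000,-7.0000)
o1: d²=324 > ρ²=52 → inactive
o2: d²=125 > ρ²=52 → inactive
o3: d²=36 ≤ ρ²=52; F_rep = 20·(0,6)/36² = (0.0000,0.0926)
o4: d²=146 > ρ²=52 → inactive
F = F_att + ΣF_rep = (-17.0000,-6.9074)
Δp = p'−p = (-4.2500,-1.7269); α = Δx/Fx = (-17/4) / (-17) = 1/4
check: Δy/Fy = (-373/216) / (-373/54) = 1/4 ✓

α = 1/4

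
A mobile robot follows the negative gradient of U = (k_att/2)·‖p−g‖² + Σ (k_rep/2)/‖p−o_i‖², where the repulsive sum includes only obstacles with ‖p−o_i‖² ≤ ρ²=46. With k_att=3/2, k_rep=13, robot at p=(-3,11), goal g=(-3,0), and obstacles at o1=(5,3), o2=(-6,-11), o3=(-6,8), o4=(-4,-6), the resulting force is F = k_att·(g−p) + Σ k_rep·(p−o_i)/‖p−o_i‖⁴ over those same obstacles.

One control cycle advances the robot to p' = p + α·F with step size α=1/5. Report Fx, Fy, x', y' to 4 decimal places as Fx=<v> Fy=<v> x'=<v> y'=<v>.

Fx=0.1204 Fy=-16.3796 x'=-2.9759 y'=7.7241

F_att = 3/2·(g−p) = 3/2·(0,-11) = (0.0000,-16.5000)
o1: d²=128 > ρ²=46 → inactive
o2: d²=493 > ρ²=46 → inactive
o3: d²=18 ≤ ρ²=46; F_rep = 13·(3,3)/18² = (0.1204,0.1204)
o4: d²=290 > ρ²=46 → inactive
F = F_att + ΣF_rep = (0.1204,-16.3796)
p' = p + 1/5·F = (-2.9759,7.7241)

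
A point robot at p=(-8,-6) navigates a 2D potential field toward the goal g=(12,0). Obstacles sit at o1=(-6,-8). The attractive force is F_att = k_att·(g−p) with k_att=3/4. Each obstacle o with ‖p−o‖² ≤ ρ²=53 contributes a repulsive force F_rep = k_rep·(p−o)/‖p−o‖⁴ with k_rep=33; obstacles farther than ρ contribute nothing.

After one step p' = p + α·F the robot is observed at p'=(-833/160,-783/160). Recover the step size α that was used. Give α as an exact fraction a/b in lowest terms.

α = 1/5

F_att = 3/4·(g−p) = 3/4·(20,6) = (15.0000,4.5000)
o1: d²=8 ≤ ρ²=53; F_rep = 33·(-2,2)/8² = (-1.0312,1.0312)
F = F_att + ΣF_rep = (13.9688,5.5312)
Δp = p'−p = (2.7938,1.1062); α = Δx/Fx = (447/160) / (447/32) = 1/5
check: Δy/Fy = (177/160) / (177/32) = 1/5 ✓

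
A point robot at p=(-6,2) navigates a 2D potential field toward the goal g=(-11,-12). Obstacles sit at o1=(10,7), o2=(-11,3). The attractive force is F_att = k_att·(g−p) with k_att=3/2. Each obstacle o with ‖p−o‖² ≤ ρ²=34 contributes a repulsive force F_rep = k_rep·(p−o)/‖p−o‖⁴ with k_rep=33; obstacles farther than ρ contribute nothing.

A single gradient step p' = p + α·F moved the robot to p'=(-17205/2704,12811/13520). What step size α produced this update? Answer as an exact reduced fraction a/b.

F_att = 3/2·(g−p) = 3/2·(-5,-14) = (-7.5000,-21.0000)
o1: d²=281 > ρ²=34 → inactive
o2: d²=26 ≤ ρ²=34; F_rep = 33·(5,-1)/26² = (0.2441,-0.0488)
F = F_att + ΣF_rep = (-7.2559,-21.0488)
Δp = p'−p = (-0.3628,-1.0524); α = Δx/Fx = (-981/2704) / (-4905/676) = 1/20
check: Δy/Fy = (-14229/13520) / (-14229/676) = 1/20 ✓

α = 1/20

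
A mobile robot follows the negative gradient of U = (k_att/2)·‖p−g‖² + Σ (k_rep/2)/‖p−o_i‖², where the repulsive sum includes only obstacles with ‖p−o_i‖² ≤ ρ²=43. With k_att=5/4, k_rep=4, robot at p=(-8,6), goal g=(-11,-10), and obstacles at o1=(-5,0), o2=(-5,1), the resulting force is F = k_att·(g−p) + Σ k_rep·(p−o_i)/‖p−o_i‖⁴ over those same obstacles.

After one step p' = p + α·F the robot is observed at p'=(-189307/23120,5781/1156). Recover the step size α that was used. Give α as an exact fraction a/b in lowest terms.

α = 1/20

F_att = 5/4·(g−p) = 5/4·(-3,-16) = (-3.7500,-20.0000)
o1: d²=45 > ρ²=43 → inactive
o2: d²=34 ≤ ρ²=43; F_rep = 4·(-3,5)/34² = (-0.0104,0.0173)
F = F_att + ΣF_rep = (-3.7604,-19.9827)
Δp = p'−p = (-0.1880,-0.9991); α = Δx/Fx = (-4347/23120) / (-4347/1156) = 1/20
check: Δy/Fy = (-1155/1156) / (-5775/289) = 1/20 ✓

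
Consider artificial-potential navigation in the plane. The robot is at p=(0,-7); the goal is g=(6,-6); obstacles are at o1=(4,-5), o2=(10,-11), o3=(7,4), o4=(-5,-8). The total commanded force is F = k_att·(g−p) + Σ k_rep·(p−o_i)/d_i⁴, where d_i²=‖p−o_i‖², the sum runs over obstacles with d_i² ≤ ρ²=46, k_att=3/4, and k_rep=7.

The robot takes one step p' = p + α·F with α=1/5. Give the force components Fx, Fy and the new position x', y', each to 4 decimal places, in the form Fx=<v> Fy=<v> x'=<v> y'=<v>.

F_att = 3/4·(g−p) = 3/4·(6,1) = (4.5000,0.7500)
o1: d²=20 ≤ ρ²=46; F_rep = 7·(-4,-2)/20² = (-0.0700,-0.0350)
o2: d²=116 > ρ²=46 → inactive
o3: d²=170 > ρ²=46 → inactive
o4: d²=26 ≤ ρ²=46; F_rep = 7·(5,1)/26² = (0.0518,0.0104)
F = F_att + ΣF_rep = (4.4818,0.7254)
p' = p + 1/5·F = (0.8964,-6.8549)

Fx=4.4818 Fy=0.7254 x'=0.8964 y'=-6.8549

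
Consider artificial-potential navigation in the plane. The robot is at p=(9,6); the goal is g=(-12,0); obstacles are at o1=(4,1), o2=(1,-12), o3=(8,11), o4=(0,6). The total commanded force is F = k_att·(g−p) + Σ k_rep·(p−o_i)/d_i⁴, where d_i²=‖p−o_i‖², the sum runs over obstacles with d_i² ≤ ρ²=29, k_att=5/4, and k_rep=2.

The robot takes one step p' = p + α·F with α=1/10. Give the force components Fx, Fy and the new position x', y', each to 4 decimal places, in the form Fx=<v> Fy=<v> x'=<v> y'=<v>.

Fx=-26.2470 Fy=-7.5148 x'=6.3753 y'=5.2485

F_att = 5/4·(g−p) = 5/4·(-21,-6) = (-26.2500,-7.5000)
o1: d²=50 > ρ²=29 → inactive
o2: d²=388 > ρ²=29 → inactive
o3: d²=26 ≤ ρ²=29; F_rep = 2·(1,-5)/26² = (0.0030,-0.0148)
o4: d²=81 > ρ²=29 → inactive
F = F_att + ΣF_rep = (-26.2470,-7.5148)
p' = p + 1/10·F = (6.3753,5.2485)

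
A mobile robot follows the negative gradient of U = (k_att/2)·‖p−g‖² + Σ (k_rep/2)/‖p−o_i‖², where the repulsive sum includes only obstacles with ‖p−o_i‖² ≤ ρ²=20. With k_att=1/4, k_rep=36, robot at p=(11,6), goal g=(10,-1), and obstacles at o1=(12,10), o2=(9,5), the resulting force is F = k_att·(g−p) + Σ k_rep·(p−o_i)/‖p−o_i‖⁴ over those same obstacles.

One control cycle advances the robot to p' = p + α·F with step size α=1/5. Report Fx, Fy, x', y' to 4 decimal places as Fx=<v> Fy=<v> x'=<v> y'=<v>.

Fx=2.5054 Fy=-0.8083 x'=11.5011 y'=5.8383

F_att = 1/4·(g−p) = 1/4·(-1,-7) = (-0.2500,-1.7500)
o1: d²=17 ≤ ρ²=20; F_rep = 36·(-1,-4)/17² = (-0.1246,-0.4983)
o2: d²=5 ≤ ρ²=20; F_rep = 36·(2,1)/5² = (2.8800,1.4400)
F = F_att + ΣF_rep = (2.5054,-0.8083)
p' = p + 1/5·F = (11.5011,5.8383)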